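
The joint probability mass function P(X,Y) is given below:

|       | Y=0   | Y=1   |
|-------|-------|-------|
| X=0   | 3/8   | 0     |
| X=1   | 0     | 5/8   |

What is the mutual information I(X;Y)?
Marginal P(X) (row sums):
  P(X=0) = 3/8 + 0 = 3/8
  P(X=1) = 0 + 5/8 = 5/8
Marginal P(Y) (column sums):
  P(Y=0) = 3/8 + 0 = 3/8
  P(Y=1) = 0 + 5/8 = 5/8

H(X) = -[(3/8)·log₂(3/8) + (5/8)·log₂(5/8)]
  = 0.5306 + 0.4238
  = 0.9544 bits
H(Y) = -[(3/8)·log₂(3/8) + (5/8)·log₂(5/8)]
  = 0.5306 + 0.4238
  = 0.9544 bits
H(X,Y) = -[(3/8)·log₂(3/8) + (5/8)·log₂(5/8)]
  = 0.5306 + 0.4238
  = 0.9544 bits

I(X;Y) = H(X) + H(Y) - H(X,Y)
  = 0.9544 + 0.9544 - 0.9544
  = 0.9544 bits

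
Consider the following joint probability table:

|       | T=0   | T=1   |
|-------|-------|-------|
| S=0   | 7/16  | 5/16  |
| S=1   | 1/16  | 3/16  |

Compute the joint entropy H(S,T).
H(S,T) = -Σ P(S,T) log₂ P(S,T), summed over the non-zero cells:
H(S,T) = -[(7/16)·log₂(7/16) + (5/16)·log₂(5/16) + (1/16)·log₂(1/16) + (3/16)·log₂(3/16)]
  = 0.5218 + 0.5244 + 0.2500 + 0.4528
  = 1.7490 bits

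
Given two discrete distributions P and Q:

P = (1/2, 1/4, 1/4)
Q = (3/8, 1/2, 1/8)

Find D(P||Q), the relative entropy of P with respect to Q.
D(P||Q) = Σ P(i) log₂(P(i)/Q(i))
  i=0: (1/2) × log₂((1/2)/(3/8)) = (1/2) × log₂(4/3) = 0.2075
  i=1: (1/4) × log₂((1/4)/(1/2)) = (1/4) × log₂(1/2) = -0.2500
  i=2: (1/4) × log₂((1/4)/(1/8)) = (1/4) × log₂(2) = 0.2500
D(P||Q) = 0.2075 - 0.2500 + 0.2500
  = 0.2075 bits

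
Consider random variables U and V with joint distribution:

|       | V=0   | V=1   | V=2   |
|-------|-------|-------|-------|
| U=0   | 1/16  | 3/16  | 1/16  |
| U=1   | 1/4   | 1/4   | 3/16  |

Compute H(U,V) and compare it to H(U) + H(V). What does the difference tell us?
Marginal P(U) (row sums):
  P(U=0) = 1/16 + 3/16 + 1/16 = 5/16
  P(U=1) = 1/4 + 1/4 + 3/16 = 11/16
Marginal P(V) (column sums):
  P(V=0) = 1/16 + 1/4 = 5/16
  P(V=1) = 3/16 + 1/4 = 7/16
  P(V=2) = 1/16 + 3/16 = 1/4

H(U,V) = -[(1/16)·log₂(1/16) + (3/16)·log₂(3/16) + (1/16)·log₂(1/16) + (1/4)·log₂(1/4) + (1/4)·log₂(1/4) + (3/16)·log₂(3/16)]
  = 0.2500 + 0.4528 + 0.2500 + 0.5000 + 0.5000 + 0.4528
  = 2.4056 bits
H(U) = -[(5/16)·log₂(5/16) + (11/16)·log₂(11/16)]
  = 0.5244 + 0.3716
  = 0.8960 bits
H(V) = -[(5/16)·log₂(5/16) + (7/16)·log₂(7/16) + (1/4)·log₂(1/4)]
  = 0.5244 + 0.5218 + 0.5000
  = 1.5462 bits

H(U) + H(V) = 0.8960 + 1.5462 = 2.4422 bits
Difference: H(U) + H(V) - H(U,V) = 2.4422 - 2.4056 = 0.0366 bits = I(U;V)

The difference is the mutual information; it is positive here, so U and V are dependent (knowing one reduces uncertainty about the other by 0.0366 bits).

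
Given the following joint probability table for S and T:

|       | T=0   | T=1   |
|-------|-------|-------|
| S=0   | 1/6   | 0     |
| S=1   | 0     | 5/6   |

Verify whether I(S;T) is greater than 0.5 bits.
Marginal P(S) (row sums):
  P(S=0) = 1/6 + 0 = 1/6
  P(S=1) = 0 + 5/6 = 5/6
Marginal P(T) (column sums):
  P(T=0) = 1/6 + 0 = 1/6
  P(T=1) = 0 + 5/6 = 5/6

H(S) = -[(1/6)·log₂(1/6) + (5/6)·log₂(5/6)]
  = 0.4308 + 0.2192
  = 0.6500 bits
H(T) = -[(1/6)·log₂(1/6) + (5/6)·log₂(5/6)]
  = 0.4308 + 0.2192
  = 0.6500 bits
H(S,T) = -[(1/6)·log₂(1/6) + (5/6)·log₂(5/6)]
  = 0.4308 + 0.2192
  = 0.6500 bits

I(S;T) = H(S) + H(T) - H(S,T)
  = 0.6500 + 0.6500 - 0.6500
  = 0.6500 bits

Yes. I(S;T) = 0.6500 bits, which is > 0.5 bits.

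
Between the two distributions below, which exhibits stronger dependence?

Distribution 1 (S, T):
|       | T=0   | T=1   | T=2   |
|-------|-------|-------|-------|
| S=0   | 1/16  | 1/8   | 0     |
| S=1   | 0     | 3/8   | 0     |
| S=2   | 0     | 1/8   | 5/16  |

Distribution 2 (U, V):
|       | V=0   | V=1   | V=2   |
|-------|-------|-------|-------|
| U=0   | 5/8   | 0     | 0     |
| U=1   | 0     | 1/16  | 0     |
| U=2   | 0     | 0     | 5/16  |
Distribution 1 (S, T):
Marginal P(S) (row sums):
  P(S=0) = 1/16 + 1/8 + 0 = 3/16
  P(S=1) = 0 + 3/8 + 0 = 3/8
  P(S=2) = 0 + 1/8 + 5/16 = 7/16
Marginal P(T) (column sums):
  P(T=0) = 1/16 + 0 + 0 = 1/16
  P(T=1) = 1/8 + 3/8 + 1/8 = 5/8
  P(T=2) = 0 + 0 + 5/16 = 5/16

H(S) = -[(3/16)·log₂(3/16) + (3/8)·log₂(3/8) + (7/16)·log₂(7/16)]
  = 0.4528 + 0.5306 + 0.5218
  = 1.5052 bits
H(T) = -[(1/16)·log₂(1/16) + (5/8)·log₂(5/8) + (5/16)·log₂(5/16)]
  = 0.2500 + 0.4238 + 0.5244
  = 1.1982 bits
H(S,T) = -[(1/16)·log₂(1/16) + (1/8)·log₂(1/8) + (3/8)·log₂(3/8) + (1/8)·log₂(1/8) + (5/16)·log₂(5/16)]
  = 0.2500 + 0.3750 + 0.5306 + 0.3750 + 0.5244
  = 2.0550 bits

I(S;T) = H(S) + H(T) - H(S,T)
  = 1.5052 + 1.1982 - 2.0550
  = 0.6484 bits

Distribution 2 (U, V):
Marginal P(U) (row sums):
  P(U=0) = 5/8 + 0 + 0 = 5/8
  P(U=1) = 0 + 1/16 + 0 = 1/16
  P(U=2) = 0 + 0 + 5/16 = 5/16
Marginal P(V) (column sums):
  P(V=0) = 5/8 + 0 + 0 = 5/8
  P(V=1) = 0 + 1/16 + 0 = 1/16
  P(V=2) = 0 + 0 + 5/16 = 5/16

H(U) = -[(5/8)·log₂(5/8) + (1/16)·log₂(1/16) + (5/16)·log₂(5/16)]
  = 0.4238 + 0.2500 + 0.5244
  = 1.1982 bits
H(V) = -[(5/8)·log₂(5/8) + (1/16)·log₂(1/16) + (5/16)·log₂(5/16)]
  = 0.4238 + 0.2500 + 0.5244
  = 1.1982 bits
H(U,V) = -[(5/8)·log₂(5/8) + (1/16)·log₂(1/16) + (5/16)·log₂(5/16)]
  = 0.4238 + 0.2500 + 0.5244
  = 1.1982 bits

I(U;V) = H(U) + H(V) - H(U,V)
  = 1.1982 + 1.1982 - 1.1982
  = 1.1982 bits

I(U;V) = 1.1982 bits > I(S;T) = 0.6484 bits, so (U, V) has the higher mutual information (stronger dependence).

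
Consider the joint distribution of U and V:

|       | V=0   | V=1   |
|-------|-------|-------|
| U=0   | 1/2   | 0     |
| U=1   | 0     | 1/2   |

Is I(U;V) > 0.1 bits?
Marginal P(U) (row sums):
  P(U=0) = 1/2 + 0 = 1/2
  P(U=1) = 0 + 1/2 = 1/2
Marginal P(V) (column sums):
  P(V=0) = 1/2 + 0 = 1/2
  P(V=1) = 0 + 1/2 = 1/2

H(U) = -[(1/2)·log₂(1/2) + (1/2)·log₂(1/2)]
  = 0.5000 + 0.5000
  = 1.0000 bits
H(V) = -[(1/2)·log₂(1/2) + (1/2)·log₂(1/2)]
  = 0.5000 + 0.5000
  = 1.0000 bits
H(U,V) = -[(1/2)·log₂(1/2) + (1/2)·log₂(1/2)]
  = 0.5000 + 0.5000
  = 1.0000 bits

I(U;V) = H(U) + H(V) - H(U,V)
  = 1.0000 + 1.0000 - 1.0000
  = 1.0000 bits

Yes. I(U;V) = 1.0000 bits, which is > 0.1 bits.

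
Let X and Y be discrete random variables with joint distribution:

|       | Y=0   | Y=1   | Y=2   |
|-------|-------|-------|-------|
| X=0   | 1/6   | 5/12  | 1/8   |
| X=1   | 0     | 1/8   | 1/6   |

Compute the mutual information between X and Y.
Marginal P(X) (row sums):
  P(X=0) = 1/6 + 5/12 + 1/8 = 17/24
  P(X=1) = 0 + 1/8 + 1/6 = 7/24
Marginal P(Y) (column sums):
  P(Y=0) = 1/6 + 0 = 1/6
  P(Y=1) = 5/12 + 1/8 = 13/24
  P(Y=2) = 1/8 + 1/6 = 7/24

H(X) = -[(17/24)·log₂(17/24) + (7/24)·log₂(7/24)]
  = 0.3524 + 0.5185
  = 0.8709 bits
H(Y) = -[(1/6)·log₂(1/6) + (13/24)·log₂(13/24) + (7/24)·log₂(7/24)]
  = 0.4308 + 0.4791 + 0.5185
  = 1.4284 bits
H(X,Y) = -[(1/6)·log₂(1/6) + (5/12)·log₂(5/12) + (1/8)·log₂(1/8) + (1/8)·log₂(1/8) + (1/6)·log₂(1/6)]
  = 0.4308 + 0.5263 + 0.3750 + 0.3750 + 0.4308
  = 2.1379 bits

I(X;Y) = H(X) + H(Y) - H(X,Y)
  = 0.8709 + 1.4284 - 2.1379
  = 0.1614 bits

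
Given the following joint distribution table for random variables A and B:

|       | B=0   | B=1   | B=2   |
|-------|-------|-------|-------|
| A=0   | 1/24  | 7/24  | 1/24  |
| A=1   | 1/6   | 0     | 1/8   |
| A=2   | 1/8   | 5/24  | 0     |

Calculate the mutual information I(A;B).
Marginal P(A) (row sums):
  P(A=0) = 1/24 + 7/24 + 1/24 = 3/8
  P(A=1) = 1/6 + 0 + 1/8 = 7/24
  P(A=2) = 1/8 + 5/24 + 0 = 1/3
Marginal P(B) (column sums):
  P(B=0) = 1/24 + 1/6 + 1/8 = 1/3
  P(B=1) = 7/24 + 0 + 5/24 = 1/2
  P(B=2) = 1/24 + 1/8 + 0 = 1/6

H(A) = -[(3/8)·log₂(3/8) + (7/24)·log₂(7/24) + (1/3)·log₂(1/3)]
  = 0.5306 + 0.5185 + 0.5283
  = 1.5774 bits
H(B) = -[(1/3)·log₂(1/3) + (1/2)·log₂(1/2) + (1/6)·log₂(1/6)]
  = 0.5283 + 0.5000 + 0.4308
  = 1.4591 bits
H(A,B) = -[(1/24)·log₂(1/24) + (7/24)·log₂(7/24) + (1/24)·log₂(1/24) + (1/6)·log₂(1/6) + (1/8)·log₂(1/8) + (1/8)·log₂(1/8) + (5/24)·log₂(5/24)]
  = 0.1910 + 0.5185 + 0.1910 + 0.4308 + 0.3750 + 0.3750 + 0.4715
  = 2.5528 bits

I(A;B) = H(A) + H(B) - H(A,B)
  = 1.5774 + 1.4591 - 2.5528
  = 0.4837 bits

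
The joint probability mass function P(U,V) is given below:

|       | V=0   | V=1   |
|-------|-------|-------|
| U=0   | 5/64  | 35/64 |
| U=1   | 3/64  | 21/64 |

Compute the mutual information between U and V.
Marginal P(U) (row sums):
  P(U=0) = 5/64 + 35/64 = 5/8
  P(U=1) = 3/64 + 21/64 = 3/8
Marginal P(V) (column sums):
  P(V=0) = 5/64 + 3/64 = 1/8
  P(V=1) = 35/64 + 21/64 = 7/8

H(U) = -[(5/8)·log₂(5/8) + (3/8)·log₂(3/8)]
  = 0.4238 + 0.5306
  = 0.9544 bits
H(V) = -[(1/8)·log₂(1/8) + (7/8)·log₂(7/8)]
  = 0.3750 + 0.1686
  = 0.5436 bits
H(U,V) = -[(5/64)·log₂(5/64) + (35/64)·log₂(35/64) + (3/64)·log₂(3/64) + (21/64)·log₂(21/64)]
  = 0.2873 + 0.4762 + 0.2070 + 0.5275
  = 1.4980 bits

I(U;V) = H(U) + H(V) - H(U,V)
  = 0.9544 + 0.5436 - 1.4980
  = 0.0000 bits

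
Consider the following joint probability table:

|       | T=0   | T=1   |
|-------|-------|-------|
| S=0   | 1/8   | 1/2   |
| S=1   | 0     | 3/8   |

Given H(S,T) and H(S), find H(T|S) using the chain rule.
From the chain rule: H(S,T) = H(S) + H(T|S)
Therefore: H(T|S) = H(S,T) - H(S)

H(S,T) = -[(1/8)·log₂(1/8) + (1/2)·log₂(1/2) + (3/8)·log₂(3/8)]
  = 0.3750 + 0.5000 + 0.5306
  = 1.4056 bits
Marginal P(S) (row sums):
  P(S=0) = 1/8 + 1/2 = 5/8
  P(S=1) = 0 + 3/8 = 3/8
H(S) = -[(5/8)·log₂(5/8) + (3/8)·log₂(3/8)]
  = 0.4238 + 0.5306
  = 0.9544 bits

H(T|S) = 1.4056 - 0.9544 = 0.4512 bits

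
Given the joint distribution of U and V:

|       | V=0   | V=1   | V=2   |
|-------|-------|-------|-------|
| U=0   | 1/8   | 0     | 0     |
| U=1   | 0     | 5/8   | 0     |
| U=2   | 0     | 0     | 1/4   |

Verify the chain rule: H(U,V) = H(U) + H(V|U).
Left side:
H(U,V) = -[(1/8)·log₂(1/8) + (5/8)·log₂(5/8) + (1/4)·log₂(1/4)]
  = 0.3750 + 0.4238 + 0.5000
  = 1.2988 bits

Right side:
Marginal P(U) (row sums):
  P(U=0) = 1/8 + 0 + 0 = 1/8
  P(U=1) = 0 + 5/8 + 0 = 5/8
  P(U=2) = 0 + 0 + 1/4 = 1/4
H(U) = -[(1/8)·log₂(1/8) + (5/8)·log₂(5/8) + (1/4)·log₂(1/4)]
  = 0.3750 + 0.4238 + 0.5000
  = 1.2988 bits
H(V|U) = -Σ P(U,V)·log₂ P(V|U), where P(V|U) = P(U,V) / P(U)
  (cells with P(U,V) = 0 contribute 0)
  (U=0,V=0): P(V|U) = (1/8)/(1/8) = 1;  -(1/8)·log₂(1) = 0.0000
  (U=1,V=1): P(V|U) = (5/8)/(5/8) = 1;  -(5/8)·log₂(1) = 0.0000
  (U=2,V=2): P(V|U) = (1/4)/(1/4) = 1;  -(1/4)·log₂(1) = 0.0000
H(V|U) = 0.0000 + 0.0000 + 0.0000
  = 0.0000 bits
H(U) + H(V|U) = 1.2988 + 0.0000 = 1.2988 bits

Both sides equal 1.2988 bits, so the chain rule holds ✓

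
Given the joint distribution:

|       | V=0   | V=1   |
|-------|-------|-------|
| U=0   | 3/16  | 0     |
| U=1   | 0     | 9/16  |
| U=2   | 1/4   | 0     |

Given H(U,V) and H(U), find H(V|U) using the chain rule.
From the chain rule: H(U,V) = H(U) + H(V|U)
Therefore: H(V|U) = H(U,V) - H(U)

H(U,V) = -[(3/16)·log₂(3/16) + (9/16)·log₂(9/16) + (1/4)·log₂(1/4)]
  = 0.4528 + 0.4669 + 0.5000
  = 1.4197 bits
Marginal P(U) (row sums):
  P(U=0) = 3/16 + 0 = 3/16
  P(U=1) = 0 + 9/16 = 9/16
  P(U=2) = 1/4 + 0 = 1/4
H(U) = -[(3/16)·log₂(3/16) + (9/16)·log₂(9/16) + (1/4)·log₂(1/4)]
  = 0.4528 + 0.4669 + 0.5000
  = 1.4197 bits

H(V|U) = 1.4197 - 1.4197 = 0.0000 bits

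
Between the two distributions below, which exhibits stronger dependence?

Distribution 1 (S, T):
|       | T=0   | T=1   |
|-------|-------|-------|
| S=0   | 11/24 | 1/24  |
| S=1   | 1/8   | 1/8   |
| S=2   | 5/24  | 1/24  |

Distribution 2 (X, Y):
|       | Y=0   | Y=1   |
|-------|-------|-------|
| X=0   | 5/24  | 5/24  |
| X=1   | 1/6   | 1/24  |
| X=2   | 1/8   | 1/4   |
Distribution 1 (S, T):
Marginal P(S) (row sums):
  P(S=0) = 11/24 + 1/24 = 1/2
  P(S=1) = 1/8 + 1/8 = 1/4
  P(S=2) = 5/24 + 1/24 = 1/4
Marginal P(T) (column sums):
  P(T=0) = 11/24 + 1/8 + 5/24 = 19/24
  P(T=1) = 1/24 + 1/8 + 1/24 = 5/24

H(S) = -[(1/2)·log₂(1/2) + (1/4)·log₂(1/4) + (1/4)·log₂(1/4)]
  = 0.5000 + 0.5000 + 0.5000
  = 1.5000 bits
H(T) = -[(19/24)·log₂(19/24) + (5/24)·log₂(5/24)]
  = 0.2668 + 0.4715
  = 0.7383 bits
H(S,T) = -[(11/24)·log₂(11/24) + (1/24)·log₂(1/24) + (1/8)·log₂(1/8) + (1/8)·log₂(1/8) + (5/24)·log₂(5/24) + (1/24)·log₂(1/24)]
  = 0.5159 + 0.1910 + 0.3750 + 0.3750 + 0.4715 + 0.1910
  = 2.1194 bits

I(S;T) = H(S) + H(T) - H(S,T)
  = 1.5000 + 0.7383 - 2.1194
  = 0.1189 bits

Distribution 2 (X, Y):
Marginal P(X) (row sums):
  P(X=0) = 5/24 + 5/24 = 5/12
  P(X=1) = 1/6 + 1/24 = 5/24
  P(X=2) = 1/8 + 1/4 = 3/8
Marginal P(Y) (column sums):
  P(Y=0) = 5/24 + 1/6 + 1/8 = 1/2
  P(Y=1) = 5/24 + 1/24 + 1/4 = 1/2

H(X) = -[(5/12)·log₂(5/12) + (5/24)·log₂(5/24) + (3/8)·log₂(3/8)]
  = 0.5263 + 0.4715 + 0.5306
  = 1.5284 bits
H(Y) = -[(1/2)·log₂(1/2) + (1/2)·log₂(1/2)]
  = 0.5000 + 0.5000
  = 1.0000 bits
H(X,Y) = -[(5/24)·log₂(5/24) + (5/24)·log₂(5/24) + (1/6)·log₂(1/6) + (1/24)·log₂(1/24) + (1/8)·log₂(1/8) + (1/4)·log₂(1/4)]
  = 0.4715 + 0.4715 + 0.4308 + 0.1910 + 0.3750 + 0.5000
  = 2.4398 bits

I(X;Y) = H(X) + H(Y) - H(X,Y)
  = 1.5284 + 1.0000 - 2.4398
  = 0.0886 bits

I(S;T) = 0.1189 bits > I(X;Y) = 0.0886 bits, so (S, T) has the higher mutual information (stronger dependence).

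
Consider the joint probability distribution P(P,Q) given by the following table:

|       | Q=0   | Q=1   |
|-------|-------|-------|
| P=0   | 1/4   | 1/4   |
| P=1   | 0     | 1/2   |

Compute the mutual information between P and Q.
Marginal P(P) (row sums):
  P(P=0) = 1/4 + 1/4 = 1/2
  P(P=1) = 0 + 1/2 = 1/2
Marginal P(Q) (column sums):
  P(Q=0) = 1/4 + 0 = 1/4
  P(Q=1) = 1/4 + 1/2 = 3/4

H(P) = -[(1/2)·log₂(1/2) + (1/2)·log₂(1/2)]
  = 0.5000 + 0.5000
  = 1.0000 bits
H(Q) = -[(1/4)·log₂(1/4) + (3/4)·log₂(3/4)]
  = 0.5000 + 0.3113
  = 0.8113 bits
H(P,Q) = -[(1/4)·log₂(1/4) + (1/4)·log₂(1/4) + (1/2)·log₂(1/2)]
  = 0.5000 + 0.5000 + 0.5000
  = 1.5000 bits

I(P;Q) = H(P) + H(Q) - H(P,Q)
  = 1.0000 + 0.8113 - 1.5000
  = 0.3113 bits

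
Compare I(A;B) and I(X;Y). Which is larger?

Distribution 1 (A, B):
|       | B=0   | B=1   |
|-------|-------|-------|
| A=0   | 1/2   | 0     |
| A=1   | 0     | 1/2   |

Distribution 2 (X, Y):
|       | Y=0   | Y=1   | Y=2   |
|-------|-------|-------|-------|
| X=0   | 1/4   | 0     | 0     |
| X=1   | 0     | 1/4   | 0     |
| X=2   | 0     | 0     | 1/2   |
Distribution 1 (A, B):
Marginal P(A) (row sums):
  P(A=0) = 1/2 + 0 = 1/2
  P(A=1) = 0 + 1/2 = 1/2
Marginal P(B) (column sums):
  P(B=0) = 1/2 + 0 = 1/2
  P(B=1) = 0 + 1/2 = 1/2

H(A) = -[(1/2)·log₂(1/2) + (1/2)·log₂(1/2)]
  = 0.5000 + 0.5000
  = 1.0000 bits
H(B) = -[(1/2)·log₂(1/2) + (1/2)·log₂(1/2)]
  = 0.5000 + 0.5000
  = 1.0000 bits
H(A,B) = -[(1/2)·log₂(1/2) + (1/2)·log₂(1/2)]
  = 0.5000 + 0.5000
  = 1.0000 bits

I(A;B) = H(A) + H(B) - H(A,B)
  = 1.0000 + 1.0000 - 1.0000
  = 1.0000 bits

Distribution 2 (X, Y):
Marginal P(X) (row sums):
  P(X=0) = 1/4 + 0 + 0 = 1/4
  P(X=1) = 0 + 1/4 + 0 = 1/4
  P(X=2) = 0 + 0 + 1/2 = 1/2
Marginal P(Y) (column sums):
  P(Y=0) = 1/4 + 0 + 0 = 1/4
  P(Y=1) = 0 + 1/4 + 0 = 1/4
  P(Y=2) = 0 + 0 + 1/2 = 1/2

H(X) = -[(1/4)·log₂(1/4) + (1/4)·log₂(1/4) + (1/2)·log₂(1/2)]
  = 0.5000 + 0.5000 + 0.5000
  = 1.5000 bits
H(Y) = -[(1/4)·log₂(1/4) + (1/4)·log₂(1/4) + (1/2)·log₂(1/2)]
  = 0.5000 + 0.5000 + 0.5000
  = 1.5000 bits
H(X,Y) = -[(1/4)·log₂(1/4) + (1/4)·log₂(1/4) + (1/2)·log₂(1/2)]
  = 0.5000 + 0.5000 + 0.5000
  = 1.5000 bits

I(X;Y) = H(X) + H(Y) - H(X,Y)
  = 1.5000 + 1.5000 - 1.5000
  = 1.5000 bits

I(X;Y) = 1.5000 bits > I(A;B) = 1.0000 bits, so (X, Y) has the higher mutual information (stronger dependence).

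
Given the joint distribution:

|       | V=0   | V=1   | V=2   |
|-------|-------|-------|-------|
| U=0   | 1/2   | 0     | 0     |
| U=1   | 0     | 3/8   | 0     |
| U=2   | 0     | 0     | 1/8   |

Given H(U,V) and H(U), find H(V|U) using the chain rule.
From the chain rule: H(U,V) = H(U) + H(V|U)
Therefore: H(V|U) = H(U,V) - H(U)

H(U,V) = -[(1/2)·log₂(1/2) + (3/8)·log₂(3/8) + (1/8)·log₂(1/8)]
  = 0.5000 + 0.5306 + 0.3750
  = 1.4056 bits
Marginal P(U) (row sums):
  P(U=0) = 1/2 + 0 + 0 = 1/2
  P(U=1) = 0 + 3/8 + 0 = 3/8
  P(U=2) = 0 + 0 + 1/8 = 1/8
H(U) = -[(1/2)·log₂(1/2) + (3/8)·log₂(3/8) + (1/8)·log₂(1/8)]
  = 0.5000 + 0.5306 + 0.3750
  = 1.4056 bits

H(V|U) = 1.4056 - 1.4056 = 0.0000 bits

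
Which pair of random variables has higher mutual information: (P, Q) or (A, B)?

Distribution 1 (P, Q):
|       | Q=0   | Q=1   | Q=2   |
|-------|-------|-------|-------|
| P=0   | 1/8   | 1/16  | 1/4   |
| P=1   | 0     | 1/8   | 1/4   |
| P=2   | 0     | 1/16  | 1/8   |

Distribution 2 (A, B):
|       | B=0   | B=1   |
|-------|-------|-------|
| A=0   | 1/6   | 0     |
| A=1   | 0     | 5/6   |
Distribution 1 (P, Q):
Marginal P(P) (row sums):
  P(P=0) = 1/8 + 1/16 + 1/4 = 7/16
  P(P=1) = 0 + 1/8 + 1/4 = 3/8
  P(P=2) = 0 + 1/16 + 1/8 = 3/16
Marginal P(Q) (column sums):
  P(Q=0) = 1/8 + 0 + 0 = 1/8
  P(Q=1) = 1/16 + 1/8 + 1/16 = 1/4
  P(Q=2) = 1/4 + 1/4 + 1/8 = 5/8

H(P) = -[(7/16)·log₂(7/16) + (3/8)·log₂(3/8) + (3/16)·log₂(3/16)]
  = 0.5218 + 0.5306 + 0.4528
  = 1.5052 bits
H(Q) = -[(1/8)·log₂(1/8) + (1/4)·log₂(1/4) + (5/8)·log₂(5/8)]
  = 0.3750 + 0.5000 + 0.4238
  = 1.2988 bits
H(P,Q) = -[(1/8)·log₂(1/8) + (1/16)·log₂(1/16) + (1/4)·log₂(1/4) + (1/8)·log₂(1/8) + (1/4)·log₂(1/4) + (1/16)·log₂(1/16) + (1/8)·log₂(1/8)]
  = 0.3750 + 0.2500 + 0.5000 + 0.3750 + 0.5000 + 0.2500 + 0.3750
  = 2.6250 bits

I(P;Q) = H(P) + H(Q) - H(P,Q)
  = 1.5052 + 1.2988 - 2.6250
  = 0.1790 bits

Distribution 2 (A, B):
Marginal P(A) (row sums):
  P(A=0) = 1/6 + 0 = 1/6
  P(A=1) = 0 + 5/6 = 5/6
Marginal P(B) (column sums):
  P(B=0) = 1/6 + 0 = 1/6
  P(B=1) = 0 + 5/6 = 5/6

H(A) = -[(1/6)·log₂(1/6) + (5/6)·log₂(5/6)]
  = 0.4308 + 0.2192
  = 0.6500 bits
H(B) = -[(1/6)·log₂(1/6) + (5/6)·log₂(5/6)]
  = 0.4308 + 0.2192
  = 0.6500 bits
H(A,B) = -[(1/6)·log₂(1/6) + (5/6)·log₂(5/6)]
  = 0.4308 + 0.2192
  = 0.6500 bits

I(A;B) = H(A) + H(B) - H(A,B)
  = 0.6500 + 0.6500 - 0.6500
  = 0.6500 bits

I(A;B) = 0.6500 bits > I(P;Q) = 0.1790 bits, so (A, B) has the higher mutual information (stronger dependence).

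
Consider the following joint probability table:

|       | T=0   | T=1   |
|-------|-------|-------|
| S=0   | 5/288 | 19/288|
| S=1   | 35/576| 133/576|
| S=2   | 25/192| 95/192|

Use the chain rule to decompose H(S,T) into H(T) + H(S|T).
By the chain rule: H(S,T) = H(T) + H(S|T)

Marginal P(T) (column sums):
  P(T=0) = 5/288 + 35/576 + 25/192 = 5/24
  P(T=1) = 19/288 + 133/576 + 95/192 = 19/24
H(T) = -[(5/24)·log₂(5/24) + (19/24)·log₂(19/24)]
  = 0.4715 + 0.2668
  = 0.7383 bits
H(S|T) = -Σ P(S,T)·log₂ P(S|T), where P(S|T) = P(S,T) / P(T)
  (S=0,T=0): P(S|T) = (5/288)/(5/24) = 1/12;  -(5/288)·log₂(1/12) = 0.0622
  (S=0,T=1): P(S|T) = (19/288)/(19/24) = 1/12;  -(19/288)·log₂(1/12) = 0.2365
  (S=1,T=0): P(S|T) = (35/576)/(5/24) = 7/24;  -(35/576)·log₂(7/24) = 0.1080
  (S=1,T=1): P(S|T) = (133/576)/(19/24) = 7/24;  -(133/576)·log₂(7/24) = 0.4105
  (S=2,T=0): P(S|T) = (25/192)/(5/24) = 5/8;  -(25/192)·log₂(5/8) = 0.0883
  (S=2,T=1): P(S|T) = (95/192)/(19/24) = 5/8;  -(95/192)·log₂(5/8) = 0.3355
H(S|T) = 0.0622 + 0.2365 + 0.1080 + 0.4105 + 0.0883 + 0.3355
  = 1.2410 bits

H(S,T) = H(T) + H(S|T) = 0.7383 + 1.2410 = 1.9793 bits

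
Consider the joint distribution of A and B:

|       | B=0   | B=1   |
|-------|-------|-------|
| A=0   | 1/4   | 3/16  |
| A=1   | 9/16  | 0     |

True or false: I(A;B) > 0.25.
Marginal P(A) (row sums):
  P(A=0) = 1/4 + 3/16 = 7/16
  P(A=1) = 9/16 + 0 = 9/16
Marginal P(B) (column sums):
  P(B=0) = 1/4 + 9/16 = 13/16
  P(B=1) = 3/16 + 0 = 3/16

H(A) = -[(7/16)·log₂(7/16) + (9/16)·log₂(9/16)]
  = 0.5218 + 0.4669
  = 0.9887 bits
H(B) = -[(13/16)·log₂(13/16) + (3/16)·log₂(3/16)]
  = 0.2434 + 0.4528
  = 0.6962 bits
H(A,B) = -[(1/4)·log₂(1/4) + (3/16)·log₂(3/16) + (9/16)·log₂(9/16)]
  = 0.5000 + 0.4528 + 0.4669
  = 1.4197 bits

I(A;B) = H(A) + H(B) - H(A,B)
  = 0.9887 + 0.6962 - 1.4197
  = 0.2652 bits

True. I(A;B) = 0.2652 bits, which is > 0.25 bits.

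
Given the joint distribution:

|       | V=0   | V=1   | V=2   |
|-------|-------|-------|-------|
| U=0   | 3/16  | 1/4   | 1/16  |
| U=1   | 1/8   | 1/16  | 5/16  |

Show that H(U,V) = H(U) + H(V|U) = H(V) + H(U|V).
Marginal P(U) (row sums):
  P(U=0) = 3/16 + 1/4 + 1/16 = 1/2
  P(U=1) = 1/8 + 1/16 + 5/16 = 1/2
Marginal P(V) (column sums):
  P(V=0) = 3/16 + 1/8 = 5/16
  P(V=1) = 1/4 + 1/16 = 5/16
  P(V=2) = 1/16 + 5/16 = 3/8

Decomposition 1: H(U) + H(V|U)
H(U) = -[(1/2)·log₂(1/2) + (1/2)·log₂(1/2)]
  = 0.5000 + 0.5000
  = 1.0000 bits
H(V|U) = -Σ P(U,V)·log₂ P(V|U), where P(V|U) = P(U,V) / P(U)
  (U=0,V=0): P(V|U) = (3/16)/(1/2) = 3/8;  -(3/16)·log₂(3/8) = 0.2653
  (U=0,V=1): P(V|U) = (1/4)/(1/2) = 1/2;  -(1/4)·log₂(1/2) = 0.2500
  (U=0,V=2): P(V|U) = (1/16)/(1/2) = 1/8;  -(1/16)·log₂(1/8) = 0.1875
  (U=1,V=0): P(V|U) = (1/8)/(1/2) = 1/4;  -(1/8)·log₂(1/4) = 0.2500
  (U=1,V=1): P(V|U) = (1/16)/(1/2) = 1/8;  -(1/16)·log₂(1/8) = 0.1875
  (U=1,V=2): P(V|U) = (5/16)/(1/2) = 5/8;  -(5/16)·log₂(5/8) = 0.2119
H(V|U) = 0.2653 + 0.2500 + 0.1875 + 0.2500 + 0.1875 + 0.2119
  = 1.3522 bits
H(U) + H(V|U) = 1.0000 + 1.3522 = 2.3522 bits

Decomposition 2: H(V) + H(U|V)
H(V) = -[(5/16)·log₂(5/16) + (5/16)·log₂(5/16) + (3/8)·log₂(3/8)]
  = 0.5244 + 0.5244 + 0.5306
  = 1.5794 bits
H(U|V) = -Σ P(U,V)·log₂ P(U|V), where P(U|V) = P(U,V) / P(V)
  (U=0,V=0): P(U|V) = (3/16)/(5/16) = 3/5;  -(3/16)·log₂(3/5) = 0.1382
  (U=0,V=1): P(U|V) = (1/4)/(5/16) = 4/5;  -(1/4)·log₂(4/5) = 0.0805
  (U=0,V=2): P(U|V) = (1/16)/(3/8) = 1/6;  -(1/16)·log₂(1/6) = 0.1616
  (U=1,V=0): P(U|V) = (1/8)/(5/16) = 2/5;  -(1/8)·log₂(2/5) = 0.1652
  (U=1,V=1): P(U|V) = (1/16)/(5/16) = 1/5;  -(1/16)·log₂(1/5) = 0.1451
  (U=1,V=2): P(U|V) = (5/16)/(3/8) = 5/6;  -(5/16)·log₂(5/6) = 0.0822
H(U|V) = 0.1382 + 0.0805 + 0.1616 + 0.1652 + 0.1451 + 0.0822
  = 0.7728 bits
H(V) + H(U|V) = 1.5794 + 0.7728 = 2.3522 bits

Direct computation of the joint entropy:
H(U,V) = -[(3/16)·log₂(3/16) + (1/4)·log₂(1/4) + (1/16)·log₂(1/16) + (1/8)·log₂(1/8) + (1/16)·log₂(1/16) + (5/16)·log₂(5/16)]
  = 0.4528 + 0.5000 + 0.2500 + 0.3750 + 0.2500 + 0.5244
  = 2.3522 bits

All three agree: H(U,V) = 2.3522 bits ✓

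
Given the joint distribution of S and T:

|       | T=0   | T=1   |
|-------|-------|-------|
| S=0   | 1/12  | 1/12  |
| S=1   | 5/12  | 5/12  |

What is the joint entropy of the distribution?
H(S,T) = -Σ P(S,T) log₂ P(S,T), summed over the non-zero cells:
H(S,T) = -[(1/12)·log₂(1/12) + (1/12)·log₂(1/12) + (5/12)·log₂(5/12) + (5/12)·log₂(5/12)]
  = 0.2987 + 0.2987 + 0.5263 + 0.5263
  = 1.6500 bits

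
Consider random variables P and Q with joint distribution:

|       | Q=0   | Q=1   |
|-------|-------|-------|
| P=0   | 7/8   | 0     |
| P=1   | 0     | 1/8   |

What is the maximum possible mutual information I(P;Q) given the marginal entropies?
The upper bound on mutual information is I(P;Q) ≤ min(H(P), H(Q)).

Marginal P(P) (row sums):
  P(P=0) = 7/8 + 0 = 7/8
  P(P=1) = 0 + 1/8 = 1/8
Marginal P(Q) (column sums):
  P(Q=0) = 7/8 + 0 = 7/8
  P(Q=1) = 0 + 1/8 = 1/8

H(P) = -[(7/8)·log₂(7/8) + (1/8)·log₂(1/8)]
  = 0.1686 + 0.3750
  = 0.5436 bits
H(Q) = -[(7/8)·log₂(7/8) + (1/8)·log₂(1/8)]
  = 0.1686 + 0.3750
  = 0.5436 bits

Maximum possible I(P;Q) = min(0.5436, 0.5436) = 0.5436 bits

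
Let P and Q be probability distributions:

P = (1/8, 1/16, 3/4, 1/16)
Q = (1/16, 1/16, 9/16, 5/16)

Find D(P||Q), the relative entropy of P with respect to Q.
D(P||Q) = Σ P(i) log₂(P(i)/Q(i))
  i=0: (1/8) × log₂((1/8)/(1/16)) = (1/8) × log₂(2) = 0.1250
  i=1: (1/16) × log₂((1/16)/(1/16)) = (1/16) × log₂(1) = 0.0000
  i=2: (3/4) × log₂((3/4)/(9/16)) = (3/4) × log₂(4/3) = 0.3113
  i=3: (1/16) × log₂((1/16)/(5/16)) = (1/16) × log₂(1/5) = -0.1451
D(P||Q) = 0.1250 + 0.0000 + 0.3113 - 0.1451
  = 0.2912 bits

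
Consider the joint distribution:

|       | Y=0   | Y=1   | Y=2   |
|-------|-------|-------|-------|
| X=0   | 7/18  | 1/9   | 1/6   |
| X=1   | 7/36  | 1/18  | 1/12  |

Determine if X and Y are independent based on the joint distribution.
Marginal P(X) (row sums):
  P(X=0) = 7/18 + 1/9 + 1/6 = 2/3
  P(X=1) = 7/36 + 1/18 + 1/12 = 1/3
Marginal P(Y) (column sums):
  P(Y=0) = 7/18 + 7/36 = 7/12
  P(Y=1) = 1/9 + 1/18 = 1/6
  P(Y=2) = 1/6 + 1/12 = 1/4

X and Y are independent iff P(X=i,Y=j) = P(X=i)·P(Y=j) for every cell.
  P(X=0)·P(Y=0) = 2/3 × 7/12 = 7/18 = P(X=0,Y=0) ✓
  P(X=0)·P(Y=1) = 2/3 × 1/6 = 1/9 = P(X=0,Y=1) ✓
  P(X=0)·P(Y=2) = 2/3 × 1/4 = 1/6 = P(X=0,Y=2) ✓
  P(X=1)·P(Y=0) = 1/3 × 7/12 = 7/36 = P(X=1,Y=0) ✓
  P(X=1)·P(Y=1) = 1/3 × 1/6 = 1/18 = P(X=1,Y=1) ✓
  P(X=1)·P(Y=2) = 1/3 × 1/4 = 1/12 = P(X=1,Y=2) ✓

Yes, X and Y are independent: every cell factors, so I(X;Y) = 0 bits.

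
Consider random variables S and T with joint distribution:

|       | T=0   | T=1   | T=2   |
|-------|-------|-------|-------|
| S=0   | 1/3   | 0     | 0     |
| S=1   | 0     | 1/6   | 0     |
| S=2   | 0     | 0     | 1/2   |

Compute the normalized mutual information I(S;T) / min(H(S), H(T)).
Marginal P(S) (row sums):
  P(S=0) = 1/3 + 0 + 0 = 1/3
  P(S=1) = 0 + 1/6 + 0 = 1/6
  P(S=2) = 0 + 0 + 1/2 = 1/2
Marginal P(T) (column sums):
  P(T=0) = 1/3 + 0 + 0 = 1/3
  P(T=1) = 0 + 1/6 + 0 = 1/6
  P(T=2) = 0 + 0 + 1/2 = 1/2

H(S) = -[(1/3)·log₂(1/3) + (1/6)·log₂(1/6) + (1/2)·log₂(1/2)]
  = 0.5283 + 0.4308 + 0.5000
  = 1.4591 bits
H(T) = -[(1/3)·log₂(1/3) + (1/6)·log₂(1/6) + (1/2)·log₂(1/2)]
  = 0.5283 + 0.4308 + 0.5000
  = 1.4591 bits
H(S,T) = -[(1/3)·log₂(1/3) + (1/6)·log₂(1/6) + (1/2)·log₂(1/2)]
  = 0.5283 + 0.4308 + 0.5000
  = 1.4591 bits

I(S;T) = H(S) + H(T) - H(S,T)
  = 1.4591 + 1.4591 - 1.4591
  = 1.4591 bits

min(H(S), H(T)) = min(1.4591, 1.4591) = 1.4591 bits
Normalized MI = 1.4591 / 1.4591 = 1.0000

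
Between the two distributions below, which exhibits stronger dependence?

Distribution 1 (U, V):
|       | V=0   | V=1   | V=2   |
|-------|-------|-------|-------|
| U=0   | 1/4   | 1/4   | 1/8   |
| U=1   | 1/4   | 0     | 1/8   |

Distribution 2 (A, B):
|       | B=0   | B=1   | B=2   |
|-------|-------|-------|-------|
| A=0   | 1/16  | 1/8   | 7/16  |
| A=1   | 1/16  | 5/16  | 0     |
Distribution 1 (U, V):
Marginal P(U) (row sums):
  P(U=0) = 1/4 + 1/4 + 1/8 = 5/8
  P(U=1) = 1/4 + 0 + 1/8 = 3/8
Marginal P(V) (column sums):
  P(V=0) = 1/4 + 1/4 = 1/2
  P(V=1) = 1/4 + 0 = 1/4
  P(V=2) = 1/8 + 1/8 = 1/4

H(U) = -[(5/8)·log₂(5/8) + (3/8)·log₂(3/8)]
  = 0.4238 + 0.5306
  = 0.9544 bits
H(V) = -[(1/2)·log₂(1/2) + (1/4)·log₂(1/4) + (1/4)·log₂(1/4)]
  = 0.5000 + 0.5000 + 0.5000
  = 1.5000 bits
H(U,V) = -[(1/4)·log₂(1/4) + (1/4)·log₂(1/4) + (1/8)·log₂(1/8) + (1/4)·log₂(1/4) + (1/8)·log₂(1/8)]
  = 0.5000 + 0.5000 + 0.3750 + 0.5000 + 0.3750
  = 2.2500 bits

I(U;V) = H(U) + H(V) - H(U,V)
  = 0.9544 + 1.5000 - 2.2500
  = 0.2044 bits

Distribution 2 (A, B):
Marginal P(A) (row sums):
  P(A=0) = 1/16 + 1/8 + 7/16 = 5/8
  P(A=1) = 1/16 + 5/16 + 0 = 3/8
Marginal P(B) (column sums):
  P(B=0) = 1/16 + 1/16 = 1/8
  P(B=1) = 1/8 + 5/16 = 7/16
  P(B=2) = 7/16 + 0 = 7/16

H(A) = -[(5/8)·log₂(5/8) + (3/8)·log₂(3/8)]
  = 0.4238 + 0.5306
  = 0.9544 bits
H(B) = -[(1/8)·log₂(1/8) + (7/16)·log₂(7/16) + (7/16)·log₂(7/16)]
  = 0.3750 + 0.5218 + 0.5218
  = 1.4186 bits
H(A,B) = -[(1/16)·log₂(1/16) + (1/8)·log₂(1/8) + (7/16)·log₂(7/16) + (1/16)·log₂(1/16) + (5/16)·log₂(5/16)]
  = 0.2500 + 0.3750 + 0.5218 + 0.2500 + 0.5244
  = 1.9212 bits

I(A;B) = H(A) + H(B) - H(A,B)
  = 0.9544 + 1.4186 - 1.9212
  = 0.4518 bits

I(A;B) = 0.4518 bits > I(U;V) = 0.2044 bits, so (A, B) has the higher mutual information (stronger dependence).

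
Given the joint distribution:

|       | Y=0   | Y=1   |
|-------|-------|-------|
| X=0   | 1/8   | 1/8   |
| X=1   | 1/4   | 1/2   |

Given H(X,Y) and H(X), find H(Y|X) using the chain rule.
From the chain rule: H(X,Y) = H(X) + H(Y|X)
Therefore: H(Y|X) = H(X,Y) - H(X)

H(X,Y) = -[(1/8)·log₂(1/8) + (1/8)·log₂(1/8) + (1/4)·log₂(1/4) + (1/2)·log₂(1/2)]
  = 0.3750 + 0.3750 + 0.5000 + 0.5000
  = 1.7500 bits
Marginal P(X) (row sums):
  P(X=0) = 1/8 + 1/8 = 1/4
  P(X=1) = 1/4 + 1/2 = 3/4
H(X) = -[(1/4)·log₂(1/4) + (3/4)·log₂(3/4)]
  = 0.5000 + 0.3113
  = 0.8113 bits

H(Y|X) = 1.7500 - 0.8113 = 0.9387 bits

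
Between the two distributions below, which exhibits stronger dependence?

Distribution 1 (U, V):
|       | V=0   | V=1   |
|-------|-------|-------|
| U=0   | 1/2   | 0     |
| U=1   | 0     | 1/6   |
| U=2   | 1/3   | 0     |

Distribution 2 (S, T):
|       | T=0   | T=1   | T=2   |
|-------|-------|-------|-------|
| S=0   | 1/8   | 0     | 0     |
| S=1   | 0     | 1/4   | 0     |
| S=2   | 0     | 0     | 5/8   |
Distribution 1 (U, V):
Marginal P(U) (row sums):
  P(U=0) = 1/2 + 0 = 1/2
  P(U=1) = 0 + 1/6 = 1/6
  P(U=2) = 1/3 + 0 = 1/3
Marginal P(V) (column sums):
  P(V=0) = 1/2 + 0 + 1/3 = 5/6
  P(V=1) = 0 + 1/6 + 0 = 1/6

H(U) = -[(1/2)·log₂(1/2) + (1/6)·log₂(1/6) + (1/3)·log₂(1/3)]
  = 0.5000 + 0.4308 + 0.5283
  = 1.4591 bits
H(V) = -[(5/6)·log₂(5/6) + (1/6)·log₂(1/6)]
  = 0.2192 + 0.4308
  = 0.6500 bits
H(U,V) = -[(1/2)·log₂(1/2) + (1/6)·log₂(1/6) + (1/3)·log₂(1/3)]
  = 0.5000 + 0.4308 + 0.5283
  = 1.4591 bits

I(U;V) = H(U) + H(V) - H(U,V)
  = 1.4591 + 0.6500 - 1.4591
  = 0.6500 bits

Distribution 2 (S, T):
Marginal P(S) (row sums):
  P(S=0) = 1/8 + 0 + 0 = 1/8
  P(S=1) = 0 + 1/4 + 0 = 1/4
  P(S=2) = 0 + 0 + 5/8 = 5/8
Marginal P(T) (column sums):
  P(T=0) = 1/8 + 0 + 0 = 1/8
  P(T=1) = 0 + 1/4 + 0 = 1/4
  P(T=2) = 0 + 0 + 5/8 = 5/8

H(S) = -[(1/8)·log₂(1/8) + (1/4)·log₂(1/4) + (5/8)·log₂(5/8)]
  = 0.3750 + 0.5000 + 0.4238
  = 1.2988 bits
H(T) = -[(1/8)·log₂(1/8) + (1/4)·log₂(1/4) + (5/8)·log₂(5/8)]
  = 0.3750 + 0.5000 + 0.4238
  = 1.2988 bits
H(S,T) = -[(1/8)·log₂(1/8) + (1/4)·log₂(1/4) + (5/8)·log₂(5/8)]
  = 0.3750 + 0.5000 + 0.4238
  = 1.2988 bits

I(S;T) = H(S) + H(T) - H(S,T)
  = 1.2988 + 1.2988 - 1.2988
  = 1.2988 bits

I(S;T) = 1.2988 bits > I(U;V) = 0.6500 bits, so (S, T) has the higher mutual information (stronger dependence).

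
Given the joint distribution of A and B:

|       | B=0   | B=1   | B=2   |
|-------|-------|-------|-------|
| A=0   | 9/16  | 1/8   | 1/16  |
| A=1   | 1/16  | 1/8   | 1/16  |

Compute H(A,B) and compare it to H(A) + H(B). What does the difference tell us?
Marginal P(A) (row sums):
  P(A=0) = 9/16 + 1/8 + 1/16 = 3/4
  P(A=1) = 1/16 + 1/8 + 1/16 = 1/4
Marginal P(B) (column sums):
  P(B=0) = 9/16 + 1/16 = 5/8
  P(B=1) = 1/8 + 1/8 = 1/4
  P(B=2) = 1/16 + 1/16 = 1/8

H(A,B) = -[(9/16)·log₂(9/16) + (1/8)·log₂(1/8) + (1/16)·log₂(1/16) + (1/16)·log₂(1/16) + (1/8)·log₂(1/8) + (1/16)·log₂(1/16)]
  = 0.4669 + 0.3750 + 0.2500 + 0.2500 + 0.3750 + 0.2500
  = 1.9669 bits
H(A) = -[(3/4)·log₂(3/4) + (1/4)·log₂(1/4)]
  = 0.3113 + 0.5000
  = 0.8113 bits
H(B) = -[(5/8)·log₂(5/8) + (1/4)·log₂(1/4) + (1/8)·log₂(1/8)]
  = 0.4238 + 0.5000 + 0.3750
  = 1.2988 bits

H(A) + H(B) = 0.8113 + 1.2988 = 2.1101 bits
Difference: H(A) + H(B) - H(A,B) = 2.1101 - 1.9669 = 0.1432 bits = I(A;B)

The difference is the mutual information; it is positive here, so A and B are dependent (knowing one reduces uncertainty about the other by 0.1432 bits).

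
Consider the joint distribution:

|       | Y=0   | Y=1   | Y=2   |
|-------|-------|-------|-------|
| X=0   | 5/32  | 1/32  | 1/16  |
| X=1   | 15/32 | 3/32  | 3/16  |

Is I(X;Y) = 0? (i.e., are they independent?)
Marginal P(X) (row sums):
  P(X=0) = 5/32 + 1/32 + 1/16 = 1/4
  P(X=1) = 15/32 + 3/32 + 3/16 = 3/4
Marginal P(Y) (column sums):
  P(Y=0) = 5/32 + 15/32 = 5/8
  P(Y=1) = 1/32 + 3/32 = 1/8
  P(Y=2) = 1/16 + 3/16 = 1/4

X and Y are independent iff P(X=i,Y=j) = P(X=i)·P(Y=j) for every cell.
  P(X=0)·P(Y=0) = 1/4 × 5/8 = 5/32 = P(X=0,Y=0) ✓
  P(X=0)·P(Y=1) = 1/4 × 1/8 = 1/32 = P(X=0,Y=1) ✓
  P(X=0)·P(Y=2) = 1/4 × 1/4 = 1/16 = P(X=0,Y=2) ✓
  P(X=1)·P(Y=0) = 3/4 × 5/8 = 15/32 = P(X=1,Y=0) ✓
  P(X=1)·P(Y=1) = 3/4 × 1/8 = 3/32 = P(X=1,Y=1) ✓
  P(X=1)·P(Y=2) = 3/4 × 1/4 = 3/16 = P(X=1,Y=2) ✓

Yes, X and Y are independent: every cell factors, so I(X;Y) = 0 bits.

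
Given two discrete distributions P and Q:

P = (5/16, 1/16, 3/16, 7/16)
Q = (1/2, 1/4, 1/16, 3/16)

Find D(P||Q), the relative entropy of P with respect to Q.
D(P||Q) = Σ P(i) log₂(P(i)/Q(i))
  i=0: (5/16) × log₂((5/16)/(1/2)) = (5/16) × log₂(5/8) = -0.2119
  i=1: (1/16) × log₂((1/16)/(1/4)) = (1/16) × log₂(1/4) = -0.1250
  i=2: (3/16) × log₂((3/16)/(1/16)) = (3/16) × log₂(3) = 0.2972
  i=3: (7/16) × log₂((7/16)/(3/16)) = (7/16) × log₂(7/3) = 0.5348
D(P||Q) = -0.2119 - 0.1250 + 0.2972 + 0.5348
  = 0.4951 bits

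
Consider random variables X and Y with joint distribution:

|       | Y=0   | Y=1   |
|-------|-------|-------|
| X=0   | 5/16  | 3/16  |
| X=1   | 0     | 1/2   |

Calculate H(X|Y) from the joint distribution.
Marginal P(Y) (column sums):
  P(Y=0) = 5/16 + 0 = 5/16
  P(Y=1) = 3/16 + 1/2 = 11/16

H(X|Y) = -Σ P(X,Y)·log₂ P(X|Y), where P(X|Y) = P(X,Y) / P(Y)
  (cells with P(X,Y) = 0 contribute 0)
  (X=0,Y=0): P(X|Y) = (5/16)/(5/16) = 1;  -(5/16)·log₂(1) = 0.0000
  (X=0,Y=1): P(X|Y) = (3/16)/(11/16) = 3/11;  -(3/16)·log₂(3/11) = 0.3515
  (X=1,Y=1): P(X|Y) = (1/2)/(11/16) = 8/11;  -(1/2)·log₂(8/11) = 0.2297
H(X|Y) = 0.0000 + 0.3515 + 0.2297
  = 0.5812 bits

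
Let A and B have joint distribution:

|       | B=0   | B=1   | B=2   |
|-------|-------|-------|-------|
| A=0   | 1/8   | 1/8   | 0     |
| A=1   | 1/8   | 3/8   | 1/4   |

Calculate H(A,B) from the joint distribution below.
H(A,B) = -Σ P(A,B) log₂ P(A,B), summed over the non-zero cells:
H(A,B) = -[(1/8)·log₂(1/8) + (1/8)·log₂(1/8) + (1/8)·log₂(1/8) + (3/8)·log₂(3/8) + (1/4)·log₂(1/4)]
  = 0.3750 + 0.3750 + 0.3750 + 0.5306 + 0.5000
  = 2.1556 bits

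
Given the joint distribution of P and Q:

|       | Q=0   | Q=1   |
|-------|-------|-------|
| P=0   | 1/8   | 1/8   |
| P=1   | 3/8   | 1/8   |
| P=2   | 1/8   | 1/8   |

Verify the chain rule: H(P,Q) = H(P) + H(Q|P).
Left side:
H(P,Q) = -[(1/8)·log₂(1/8) + (1/8)·log₂(1/8) + (3/8)·log₂(3/8) + (1/8)·log₂(1/8) + (1/8)·log₂(1/8) + (1/8)·log₂(1/8)]
  = 0.3750 + 0.3750 + 0.5306 + 0.3750 + 0.3750 + 0.3750
  = 2.4056 bits

Right side:
Marginal P(P) (row sums):
  P(P=0) = 1/8 + 1/8 = 1/4
  P(P=1) = 3/8 + 1/8 = 1/2
  P(P=2) = 1/8 + 1/8 = 1/4
H(P) = -[(1/4)·log₂(1/4) + (1/2)·log₂(1/2) + (1/4)·log₂(1/4)]
  = 0.5000 + 0.5000 + 0.5000
  = 1.5000 bits
H(Q|P) = -Σ P(P,Q)·log₂ P(Q|P), where P(Q|P) = P(P,Q) / P(P)
  (P=0,Q=0): P(Q|P) = (1/8)/(1/4) = 1/2;  -(1/8)·log₂(1/2) = 0.1250
  (P=0,Q=1): P(Q|P) = (1/8)/(1/4) = 1/2;  -(1/8)·log₂(1/2) = 0.1250
  (P=1,Q=0): P(Q|P) = (3/8)/(1/2) = 3/4;  -(3/8)·log₂(3/4) = 0.1556
  (P=1,Q=1): P(Q|P) = (1/8)/(1/2) = 1/4;  -(1/8)·log₂(1/4) = 0.2500
  (P=2,Q=0): P(Q|P) = (1/8)/(1/4) = 1/2;  -(1/8)·log₂(1/2) = 0.1250
  (P=2,Q=1): P(Q|P) = (1/8)/(1/4) = 1/2;  -(1/8)·log₂(1/2) = 0.1250
H(Q|P) = 0.1250 + 0.1250 + 0.1556 + 0.2500 + 0.1250 + 0.1250
  = 0.9056 bits
H(P) + H(Q|P) = 1.5000 + 0.9056 = 2.4056 bits

Both sides equal 2.4056 bits, so the chain rule holds ✓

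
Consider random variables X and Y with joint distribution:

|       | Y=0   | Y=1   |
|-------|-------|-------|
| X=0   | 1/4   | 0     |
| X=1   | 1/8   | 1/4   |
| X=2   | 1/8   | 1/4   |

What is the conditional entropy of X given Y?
Marginal P(Y) (column sums):
  P(Y=0) = 1/4 + 1/8 + 1/8 = 1/2
  P(Y=1) = 0 + 1/4 + 1/4 = 1/2

H(X|Y) = -Σ P(X,Y)·log₂ P(X|Y), where P(X|Y) = P(X,Y) / P(Y)
  (cells with P(X,Y) = 0 contribute 0)
  (X=0,Y=0): P(X|Y) = (1/4)/(1/2) = 1/2;  -(1/4)·log₂(1/2) = 0.2500
  (X=1,Y=0): P(X|Y) = (1/8)/(1/2) = 1/4;  -(1/8)·log₂(1/4) = 0.2500
  (X=1,Y=1): P(X|Y) = (1/4)/(1/2) = 1/2;  -(1/4)·log₂(1/2) = 0.2500
  (X=2,Y=0): P(X|Y) = (1/8)/(1/2) = 1/4;  -(1/8)·log₂(1/4) = 0.2500
  (X=2,Y=1): P(X|Y) = (1/4)/(1/2) = 1/2;  -(1/4)·log₂(1/2) = 0.2500
H(X|Y) = 0.2500 + 0.2500 + 0.2500 + 0.2500 + 0.2500
  = 1.2500 bits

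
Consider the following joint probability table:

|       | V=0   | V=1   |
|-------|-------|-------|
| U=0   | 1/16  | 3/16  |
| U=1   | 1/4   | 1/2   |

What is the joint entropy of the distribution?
H(U,V) = -Σ P(U,V) log₂ P(U,V), summed over the non-zero cells:
H(U,V) = -[(1/16)·log₂(1/16) + (3/16)·log₂(3/16) + (1/4)·log₂(1/4) + (1/2)·log₂(1/2)]
  = 0.2500 + 0.4528 + 0.5000 + 0.5000
  = 1.7028 bits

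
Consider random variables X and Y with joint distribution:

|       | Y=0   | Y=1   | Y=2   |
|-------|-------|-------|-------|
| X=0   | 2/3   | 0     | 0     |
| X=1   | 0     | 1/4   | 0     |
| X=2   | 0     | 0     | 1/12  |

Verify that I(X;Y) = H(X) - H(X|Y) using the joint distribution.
Left side, from I(X;Y) = H(X) + H(Y) - H(X,Y):
Marginal P(X) (row sums):
  P(X=0) = 2/3 + 0 + 0 = 2/3
  P(X=1) = 0 + 1/4 + 0 = 1/4
  P(X=2) = 0 + 0 + 1/12 = 1/12
Marginal P(Y) (column sums):
  P(Y=0) = 2/3 + 0 + 0 = 2/3
  P(Y=1) = 0 + 1/4 + 0 = 1/4
  P(Y=2) = 0 + 0 + 1/12 = 1/12

H(X) = -[(2/3)·log₂(2/3) + (1/4)·log₂(1/4) + (1/12)·log₂(1/12)]
  = 0.3900 + 0.5000 + 0.2987
  = 1.1887 bits
H(Y) = -[(2/3)·log₂(2/3) + (1/4)·log₂(1/4) + (1/12)·log₂(1/12)]
  = 0.3900 + 0.5000 + 0.2987
  = 1.1887 bits
H(X,Y) = -[(2/3)·log₂(2/3) + (1/4)·log₂(1/4) + (1/12)·log₂(1/12)]
  = 0.3900 + 0.5000 + 0.2987
  = 1.1887 bits

I(X;Y) = H(X) + H(Y) - H(X,Y)
  = 1.1887 + 1.1887 - 1.1887
  = 1.1887 bits

Right side, with H(X|Y) computed directly from the conditional probabilities:
H(X|Y) = -Σ P(X,Y)·log₂ P(X|Y), where P(X|Y) = P(X,Y) / P(Y)
  (cells with P(X,Y) = 0 contribute 0)
  (X=0,Y=0): P(X|Y) = (2/3)/(2/3) = 1;  -(2/3)·log₂(1) = 0.0000
  (X=1,Y=1): P(X|Y) = (1/4)/(1/4) = 1;  -(1/4)·log₂(1) = 0.0000
  (X=2,Y=2): P(X|Y) = (1/12)/(1/12) = 1;  -(1/12)·log₂(1) = 0.0000
H(X|Y) = 0.0000 + 0.0000 + 0.0000
  = 0.0000 bits
H(X) - H(X|Y) = 1.1887 - 0.0000 = 1.1887 bits

Both sides equal 1.1887 bits, so I(X;Y) = H(X) - H(X|Y) ✓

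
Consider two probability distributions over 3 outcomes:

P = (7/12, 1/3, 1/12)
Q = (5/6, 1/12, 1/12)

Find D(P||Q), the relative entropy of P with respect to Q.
D(P||Q) = Σ P(i) log₂(P(i)/Q(i))
  i=0: (7/12) × log₂((7/12)/(5/6)) = (7/12) × log₂(7/10) = -0.3002
  i=1: (1/3) × log₂((1/3)/(1/12)) = (1/3) × log₂(4) = 0.6667
  i=2: (1/12) × log₂((1/12)/(1/12)) = (1/12) × log₂(1) = 0.0000
D(P||Q) = -0.3002 + 0.6667 + 0.0000
  = 0.3665 bits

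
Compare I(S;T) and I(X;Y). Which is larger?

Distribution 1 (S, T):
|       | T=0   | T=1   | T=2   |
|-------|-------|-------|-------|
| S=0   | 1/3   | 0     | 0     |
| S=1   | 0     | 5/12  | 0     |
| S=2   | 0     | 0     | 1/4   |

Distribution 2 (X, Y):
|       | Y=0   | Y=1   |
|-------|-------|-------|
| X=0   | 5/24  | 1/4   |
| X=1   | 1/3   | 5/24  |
Distribution 1 (S, T):
Marginal P(S) (row sums):
  P(S=0) = 1/3 + 0 + 0 = 1/3
  P(S=1) = 0 + 5/12 + 0 = 5/12
  P(S=2) = 0 + 0 + 1/4 = 1/4
Marginal P(T) (column sums):
  P(T=0) = 1/3 + 0 + 0 = 1/3
  P(T=1) = 0 + 5/12 + 0 = 5/12
  P(T=2) = 0 + 0 + 1/4 = 1/4

H(S) = -[(1/3)·log₂(1/3) + (5/12)·log₂(5/12) + (1/4)·log₂(1/4)]
  = 0.5283 + 0.5263 + 0.5000
  = 1.5546 bits
H(T) = -[(1/3)·log₂(1/3) + (5/12)·log₂(5/12) + (1/4)·log₂(1/4)]
  = 0.5283 + 0.5263 + 0.5000
  = 1.5546 bits
H(S,T) = -[(1/3)·log₂(1/3) + (5/12)·log₂(5/12) + (1/4)·log₂(1/4)]
  = 0.5283 + 0.5263 + 0.5000
  = 1.5546 bits

I(S;T) = H(S) + H(T) - H(S,T)
  = 1.5546 + 1.5546 - 1.5546
  = 1.5546 bits

Distribution 2 (X, Y):
Marginal P(X) (row sums):
  P(X=0) = 5/24 + 1/4 = 11/24
  P(X=1) = 1/3 + 5/24 = 13/24
Marginal P(Y) (column sums):
  P(Y=0) = 5/24 + 1/3 = 13/24
  P(Y=1) = 1/4 + 5/24 = 11/24

H(X) = -[(11/24)·log₂(11/24) + (13/24)·log₂(13/24)]
  = 0.5159 + 0.4791
  = 0.9950 bits
H(Y) = -[(13/24)·log₂(13/24) + (11/24)·log₂(11/24)]
  = 0.4791 + 0.5159
  = 0.9950 bits
H(X,Y) = -[(5/24)·log₂(5/24) + (1/4)·log₂(1/4) + (1/3)·log₂(1/3) + (5/24)·log₂(5/24)]
  = 0.4715 + 0.5000 + 0.5283 + 0.4715
  = 1.9713 bits

I(X;Y) = H(X) + H(Y) - H(X,Y)
  = 0.9950 + 0.9950 - 1.9713
  = 0.0187 bits

I(S;T) = 1.5546 bits > I(X;Y) = 0.0187 bits, so (S, T) has the higher mutual information (stronger dependence).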